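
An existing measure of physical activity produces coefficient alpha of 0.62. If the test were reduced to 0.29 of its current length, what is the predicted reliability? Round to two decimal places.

r_new = 0.29·0.62 / [1 + (0.29 − 1)·0.62]
     = 0.1798 / 0.5598 = 0.3212

0.32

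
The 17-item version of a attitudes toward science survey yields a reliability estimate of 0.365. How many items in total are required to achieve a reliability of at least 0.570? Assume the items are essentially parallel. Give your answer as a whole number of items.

n = 0.570(1 − 0.365) / [0.365(1 − 0.570)]
n = 0.361950 / 0.156950 ≈ 2.3061
2.3061 × 17 = 39.20 → 40 items

40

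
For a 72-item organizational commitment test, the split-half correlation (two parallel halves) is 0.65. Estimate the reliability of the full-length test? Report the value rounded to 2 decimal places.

Each half is half the length of the full test, so the full test is n = 2 times a half.
r_full = 2r_hh / (1 + r_hh) = 2 × 0.65 / (1 + 0.65)
r_full = 1.3000 / 1.6500 ≈ 0.7879

0.79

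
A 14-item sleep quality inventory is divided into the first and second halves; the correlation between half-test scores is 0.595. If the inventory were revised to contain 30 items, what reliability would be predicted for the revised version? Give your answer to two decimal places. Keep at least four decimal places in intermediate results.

0.86

Full-test reliability from the split-half r: r_full = 2(0.595)/(1 + 0.595) = 0.7461
Then adjust to 30 items: n = 30/14 = 2.1429
r_new = n·r_full / (1 + (n − 1)·r_full) = 1.5988 / 1.8527 ≈ 0.8630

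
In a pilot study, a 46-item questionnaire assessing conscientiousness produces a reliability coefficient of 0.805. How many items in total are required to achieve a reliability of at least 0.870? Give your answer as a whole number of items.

n = 0.870(1 − 0.805) / [0.805(1 − 0.870)]
  = 0.169650 / 0.104650 = 1.6211
1.6211 × 46 = 74.57 → 75 items

75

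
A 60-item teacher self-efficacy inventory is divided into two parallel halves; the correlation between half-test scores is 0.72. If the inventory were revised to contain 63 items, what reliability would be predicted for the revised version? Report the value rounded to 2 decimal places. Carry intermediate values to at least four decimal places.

Spearman-Brown correction (n = 2): r_full = 2·0.72/(1 + 0.72) = 0.8372
Length factor from 60 to 63 items: n = 63/60 = 1.0500
r_new = n·r_full / (1 + (n − 1)·r_full) = 0.8791 / 1.0419 ≈ 0.8437

0.84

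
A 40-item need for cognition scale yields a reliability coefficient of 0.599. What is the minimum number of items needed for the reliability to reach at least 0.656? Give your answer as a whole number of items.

Spearman-Brown solved for the length factor n:
n = r*(1 − r) / [ r (1 − r*) ]
n = 0.656 × (1 − 0.599) / [ 0.599 × (1 − 0.656) ]
  = 0.263056 / 0.206056 = 1.2766
1.2766 × 40 = 51.06 → 52 items

52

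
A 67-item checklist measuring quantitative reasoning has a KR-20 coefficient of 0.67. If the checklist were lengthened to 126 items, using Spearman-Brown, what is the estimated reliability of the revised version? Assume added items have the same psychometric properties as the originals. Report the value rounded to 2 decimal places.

n = 126/67 = 1.8806
r_new = 1.8806·0.67 / [1 + (1.8806 − 1)·0.67]
r_new = 1.2600 / 1.5900 ≈ 0.7925

0.79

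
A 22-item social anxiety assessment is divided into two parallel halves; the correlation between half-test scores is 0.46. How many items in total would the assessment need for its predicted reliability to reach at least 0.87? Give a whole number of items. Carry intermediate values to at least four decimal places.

87

r_full = 2(0.46)/(1 + 0.46) = 0.6301
Solve Spearman-Brown for n: n = 0.87(1 − 0.6301) / [0.6301(1 − 0.87)] = 3.9287
Items = 3.9287 × 22 ≈ 86.43 → 87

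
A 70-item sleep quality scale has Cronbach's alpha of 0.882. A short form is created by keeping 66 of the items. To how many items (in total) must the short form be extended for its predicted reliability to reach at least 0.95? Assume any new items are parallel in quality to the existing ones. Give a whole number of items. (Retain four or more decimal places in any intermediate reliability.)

First, r for the 66-item form: n = 66/70 = 0.9429, so r_66 = 0.9429·0.882/(1 + (0.9429 − 1)·0.882) = 0.8757
Length factor from the short form to reach 0.95: n' = 0.95(1 − 0.8757) / [0.8757(1 − 0.95)] ≈ 2.6969
Items = 2.6969 × 66 ≈ 178.00 → 178

178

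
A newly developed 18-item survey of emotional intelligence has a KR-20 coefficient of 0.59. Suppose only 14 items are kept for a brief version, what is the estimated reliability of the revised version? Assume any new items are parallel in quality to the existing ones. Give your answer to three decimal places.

0.528

n = 14/18 = 0.7778
r_new = 0.7778·0.59 / [1 + (0.7778 − 1)·0.59]
r_new = 0.4589 / 0.8689 ≈ 0.5281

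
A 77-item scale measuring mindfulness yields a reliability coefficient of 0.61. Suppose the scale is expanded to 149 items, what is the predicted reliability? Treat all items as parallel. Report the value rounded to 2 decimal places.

0.75

n = 149/77 = 1.9351
By Spearman-Brown, r_new = n r / (1 + (n − 1) r).
r_new = (1.9351 × 0.61) / (1 + (1.9351 − 1) × 0.61)
r_new = 1.1804 / 1.5704 ≈ 0.7517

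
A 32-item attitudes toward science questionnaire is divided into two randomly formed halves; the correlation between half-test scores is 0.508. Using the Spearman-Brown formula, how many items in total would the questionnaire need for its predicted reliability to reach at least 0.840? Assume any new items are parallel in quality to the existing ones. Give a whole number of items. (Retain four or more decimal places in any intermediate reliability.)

r_full = 2(0.508)/(1 + 0.508) = 0.6737
Solve Spearman-Brown for n: n = 0.840(1 − 0.6737) / [0.6737(1 − 0.840)] = 2.5428
Required items = 2.5428 × 32 = 81.37, so 82 items.

82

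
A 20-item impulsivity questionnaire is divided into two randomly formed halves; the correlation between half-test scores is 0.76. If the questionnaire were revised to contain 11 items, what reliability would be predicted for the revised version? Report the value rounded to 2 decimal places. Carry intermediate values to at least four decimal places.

0.78

First correct the split-half correlation to full-test reliability: r_full = 2 × 0.76 / (1 + 0.76) ≈ 0.8636
Length factor from 20 to 11 items: n = 11/20 = 0.5500
r_new = n·r_full / (1 + (n − 1)·r_full) = 0.4750 / 0.6114 ≈ 0.7769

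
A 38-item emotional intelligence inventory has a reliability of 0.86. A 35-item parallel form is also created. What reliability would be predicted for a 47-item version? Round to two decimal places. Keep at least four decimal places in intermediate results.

The 35-item form is not needed; work directly from the 38-item form with n = 47/38 = 1.2368.
r_{47} = n·r / (1 + (n − 1)·r) = 1.0636 / 1.2036 ≈ 0.8837

0.88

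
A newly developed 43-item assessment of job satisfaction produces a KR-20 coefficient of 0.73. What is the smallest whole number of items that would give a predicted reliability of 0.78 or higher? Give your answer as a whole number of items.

57

n = 0.78 × (1 − 0.73) / [ 0.73 × (1 − 0.78) ]
  = 0.2106 / 0.1606 = 1.3113
1.3113 × 43 = 56.39 → 57 items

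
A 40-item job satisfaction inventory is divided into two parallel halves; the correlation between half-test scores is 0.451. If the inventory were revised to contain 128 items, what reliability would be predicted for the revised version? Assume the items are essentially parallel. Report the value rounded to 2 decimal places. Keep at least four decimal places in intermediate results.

First correct the split-half correlation to full-test reliability: r_full = 2 × 0.451 / (1 + 0.451) ≈ 0.6216
Length factor from 40 to 128 items: n = 128/40 = 3.2000
r_new = n·r_full / (1 + (n − 1)·r_full) = 1.9891 / 2.3675 ≈ 0.8402

0.84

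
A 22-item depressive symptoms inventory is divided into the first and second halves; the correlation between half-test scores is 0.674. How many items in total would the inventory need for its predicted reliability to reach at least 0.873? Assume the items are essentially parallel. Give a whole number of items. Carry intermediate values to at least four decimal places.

37

r_full = 2(0.674)/(1 + 0.674) = 0.8053
n = r_tgt(1 − r_full) / [r_full(1 − r_tgt)] = 0.873 × 0.1947 / (0.8053 × 0.127) ≈ 1.6620
Items = 1.6620 × 22 ≈ 36.56 → 37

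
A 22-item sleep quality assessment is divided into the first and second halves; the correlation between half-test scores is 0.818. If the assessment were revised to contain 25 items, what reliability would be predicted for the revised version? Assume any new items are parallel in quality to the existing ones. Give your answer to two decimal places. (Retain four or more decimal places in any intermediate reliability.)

0.91

First correct the split-half correlation to full-test reliability: r_full = 2 × 0.818 / (1 + 0.818) ≈ 0.8999
Length factor from 22 to 25 items: n = 25/22 = 1.1364
r_new = n·r_full / (1 + (n − 1)·r_full) = 1.0226 / 1.1227 ≈ 0.9108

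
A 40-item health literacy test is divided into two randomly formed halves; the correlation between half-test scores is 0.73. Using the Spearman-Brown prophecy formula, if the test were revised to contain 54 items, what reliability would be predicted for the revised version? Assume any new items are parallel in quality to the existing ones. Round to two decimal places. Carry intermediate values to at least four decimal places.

Spearman-Brown correction (n = 2): r_full = 2·0.73/(1 + 0.73) = 0.8439
Length factor from 40 to 54 items: n = 54/40 = 1.3500
r_new = n·r_full / (1 + (n − 1)·r_full) = 1.1393 / 1.2954 ≈ 0.8795

0.88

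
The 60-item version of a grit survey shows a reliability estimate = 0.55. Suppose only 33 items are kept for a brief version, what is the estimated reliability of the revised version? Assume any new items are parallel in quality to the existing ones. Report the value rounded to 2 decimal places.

n = 33/60 = 0.55
By Spearman-Brown, r_new = n r / (1 + (n − 1) r).
r_new = (0.55 × 0.55) / (1 + (0.55 − 1) × 0.55)
r_new = 0.3025 / 0.7525 ≈ 0.4020

0.40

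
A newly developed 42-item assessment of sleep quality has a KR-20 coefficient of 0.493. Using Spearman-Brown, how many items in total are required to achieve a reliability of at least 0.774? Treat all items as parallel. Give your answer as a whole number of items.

148

Invert Spearman-Brown to solve for n:
n = r*(1 − r) / [ r (1 − r*) ]
n = 0.774 × (1 − 0.493) / [ 0.493 × (1 − 0.774) ]
  = 0.392418 / 0.111418 = 3.5220
3.5220 × 42 = 147.92 → 148 items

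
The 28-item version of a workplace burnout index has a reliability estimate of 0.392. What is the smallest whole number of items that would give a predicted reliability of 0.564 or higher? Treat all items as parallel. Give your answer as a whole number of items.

Rearranging the Spearman-Brown formula for n,
n = r_target (1 − r_old) / [ r_old (1 − r_target) ]
n = [0.564 × 0.608] / [0.392 × 0.436]
  = 0.342912 / 0.170912 = 2.0064
2.0064 × 28 = 56.18 → 57 items

57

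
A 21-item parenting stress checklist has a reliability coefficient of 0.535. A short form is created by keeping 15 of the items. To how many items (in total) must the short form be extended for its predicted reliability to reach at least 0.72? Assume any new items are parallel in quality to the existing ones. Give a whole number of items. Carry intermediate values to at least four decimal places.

47

First, r for the 15-item form: n = 15/21 = 0.7143, so r_15 = 0.7143·0.535/(1 + (0.7143 − 1)·0.535) = 0.4511
Length factor from the short form to reach 0.72: n' = 0.72(1 − 0.4511) / [0.4511(1 − 0.72)] ≈ 3.1289
Items = 3.1289 × 15 ≈ 46.93 → 47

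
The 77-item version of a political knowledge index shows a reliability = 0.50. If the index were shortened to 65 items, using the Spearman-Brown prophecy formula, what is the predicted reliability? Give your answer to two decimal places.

0.46

The new length is 65/77 = 0.8442 times the old.
r_new = (0.8442 × 0.50) / (1 + (0.8442 − 1) × 0.50)
     = 0.4221 / 0.9221 = 0.4578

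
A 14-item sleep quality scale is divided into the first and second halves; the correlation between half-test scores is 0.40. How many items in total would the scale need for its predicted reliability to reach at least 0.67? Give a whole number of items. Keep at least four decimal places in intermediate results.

22

r_full = 2(0.40)/(1 + 0.40) = 0.5714
n = r_tgt(1 − r_full) / [r_full(1 − r_tgt)] = 0.67 × 0.4286 / (0.5714 × 0.33) ≈ 1.5229
Required items = 1.5229 × 14 = 21.32, so 22 items.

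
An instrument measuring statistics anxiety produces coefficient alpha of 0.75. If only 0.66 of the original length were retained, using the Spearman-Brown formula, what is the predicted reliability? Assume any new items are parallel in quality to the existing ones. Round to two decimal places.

0.66

Spearman-Brown: r_new = n·r / (1 + (n − 1)·r)
r_new = (0.66 × 0.75) / (1 + (0.66 − 1) × 0.75)
     = 0.4950 / 0.7450 = 0.6644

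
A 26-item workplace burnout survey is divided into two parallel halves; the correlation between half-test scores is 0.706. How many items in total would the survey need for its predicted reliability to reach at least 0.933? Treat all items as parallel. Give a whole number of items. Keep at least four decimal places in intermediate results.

r_full = 2(0.706)/(1 + 0.706) = 0.8277
n = r_tgt(1 − r_full) / [r_full(1 − r_tgt)] = 0.933 × 0.1723 / (0.8277 × 0.067) ≈ 2.8988
Required items = 2.8988 × 26 = 75.37, so 76 items.

76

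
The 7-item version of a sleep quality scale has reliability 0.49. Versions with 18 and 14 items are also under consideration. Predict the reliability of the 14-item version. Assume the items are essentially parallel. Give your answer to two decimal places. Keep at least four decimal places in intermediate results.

0.66

The 18-item form is not needed; work directly from the 7-item form with n = 14/7 = 2.0000.
r_{14} = n·r / (1 + (n − 1)·r) = 0.9800 / 1.4900 ≈ 0.6577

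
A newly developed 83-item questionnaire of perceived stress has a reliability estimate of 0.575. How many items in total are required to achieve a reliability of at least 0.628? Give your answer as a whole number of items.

n = 0.628(1 − 0.575) / [0.575(1 − 0.628)]
n = 0.266900 / 0.213900 ≈ 1.2478
1.2478 × 83 = 103.57 → 104 items

104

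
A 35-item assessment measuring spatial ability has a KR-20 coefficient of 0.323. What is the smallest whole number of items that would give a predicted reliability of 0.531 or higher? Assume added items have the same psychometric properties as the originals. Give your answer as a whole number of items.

Invert Spearman-Brown to solve for n:
n = r*(1 − r) / [ r (1 − r*) ]
n = 0.531(1 − 0.323) / [0.323(1 − 0.531)]
n = 0.359487 / 0.151487 ≈ 2.3731
So the test needs 2.3731 × 35 ≈ 83.06 items; rounding up, 84.

84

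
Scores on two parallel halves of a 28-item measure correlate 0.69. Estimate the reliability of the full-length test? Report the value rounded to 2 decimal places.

Each half is half the length of the full test, so the full test is n = 2 times a half.
r_full = 2r_hh / (1 + r_hh) = 2 × 0.69 / (1 + 0.69)
r_full = 1.3800 / 1.6900 ≈ 0.8166

0.82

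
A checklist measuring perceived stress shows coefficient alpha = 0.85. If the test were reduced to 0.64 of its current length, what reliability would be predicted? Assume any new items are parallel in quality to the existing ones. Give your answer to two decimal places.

Apply the Spearman-Brown prophecy formula, r' = nr / [1 + (n − 1)r]:
r_new = (0.64 × 0.85) / (1 + (0.64 − 1) × 0.85)
     = 0.5440 / 0.6940 = 0.7839

0.78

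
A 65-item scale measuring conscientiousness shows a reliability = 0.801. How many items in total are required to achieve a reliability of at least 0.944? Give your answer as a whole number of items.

Invert Spearman-Brown to solve for n:
n = r*(1 − r) / [ r (1 − r*) ]
n = 0.944 × (1 − 0.801) / [ 0.801 × (1 − 0.944) ]
n = 0.187856 / 0.044856 ≈ 4.1880
4.1880 × 65 = 272.22 → 273 items

273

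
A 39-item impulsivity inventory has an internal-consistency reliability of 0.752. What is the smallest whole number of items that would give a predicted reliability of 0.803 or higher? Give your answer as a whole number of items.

53

Rearranging the Spearman-Brown formula for n,
n = r_target (1 − r_old) / [ r_old (1 − r_target) ]
n = 0.803(1 − 0.752) / [0.752(1 − 0.803)]
n = 0.199144 / 0.148144 ≈ 1.3443
So the test needs 1.3443 × 39 ≈ 52.43 items; rounding up, 53.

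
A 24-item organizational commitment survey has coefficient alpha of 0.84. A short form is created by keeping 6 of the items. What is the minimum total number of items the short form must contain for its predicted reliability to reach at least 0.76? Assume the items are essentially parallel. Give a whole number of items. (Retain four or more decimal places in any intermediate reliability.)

First, r for the 6-item form: n = 6/24 = 0.2500, so r_6 = 0.2500·0.84/(1 + (0.2500 − 1)·0.84) = 0.5676
Length factor from the short form to reach 0.76: n' = 0.76(1 − 0.5676) / [0.5676(1 − 0.76)] ≈ 2.4124
Items = 2.4124 × 6 ≈ 14.47 → 15

15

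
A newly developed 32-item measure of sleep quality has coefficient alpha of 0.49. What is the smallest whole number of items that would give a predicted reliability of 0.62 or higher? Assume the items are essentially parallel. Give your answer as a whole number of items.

Rearranging the Spearman-Brown formula for n,
n = r_target (1 − r_old) / [ r_old (1 − r_target) ]
n = [0.62 × 0.51] / [0.49 × 0.38]
n = 0.3162 / 0.1862 ≈ 1.6982
1.6982 × 32 = 54.34 → 55 items

55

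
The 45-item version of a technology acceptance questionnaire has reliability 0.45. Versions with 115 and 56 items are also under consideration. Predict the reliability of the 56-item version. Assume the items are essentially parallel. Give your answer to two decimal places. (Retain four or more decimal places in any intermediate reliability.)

The 115-item form is not needed; work directly from the 45-item form with n = 56/45 = 1.2444.
r_{56} = n·r / (1 + (n − 1)·r) = 0.5600 / 1.1100 ≈ 0.5045

0.50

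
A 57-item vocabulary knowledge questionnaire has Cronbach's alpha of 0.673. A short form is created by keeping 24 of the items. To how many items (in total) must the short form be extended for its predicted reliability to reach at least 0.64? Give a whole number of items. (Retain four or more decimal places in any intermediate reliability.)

First, r for the 24-item form: n = 24/57 = 0.4211, so r_24 = 0.4211·0.673/(1 + (0.4211 − 1)·0.673) = 0.4643
Length factor from the short form to reach 0.64: n' = 0.64(1 − 0.4643) / [0.4643(1 − 0.64)] ≈ 2.0512
Items = 2.0512 × 24 ≈ 49.23 → 50

50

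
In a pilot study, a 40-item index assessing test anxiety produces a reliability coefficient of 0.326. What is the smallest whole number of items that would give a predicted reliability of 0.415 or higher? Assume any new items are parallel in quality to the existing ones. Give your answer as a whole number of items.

Invert Spearman-Brown to solve for n:
n = r*(1 − r) / [ r (1 − r*) ]
n = 0.415 × (1 − 0.326) / [ 0.326 × (1 − 0.415) ]
n = 0.279710 / 0.190710 ≈ 1.4667
Items needed = n × 40 = 1.4667 × 40 ≈ 58.67 → round up to 59

59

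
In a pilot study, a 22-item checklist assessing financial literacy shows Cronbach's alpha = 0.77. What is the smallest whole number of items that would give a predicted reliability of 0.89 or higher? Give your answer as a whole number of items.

54

Rearranging the Spearman-Brown formula for n,
n = r*(1 − r) / [ r (1 − r*) ]
n = 0.89(1 − 0.77) / [0.77(1 − 0.89)]
  = 0.2047 / 0.0847 = 2.4168
Items needed = n × 22 = 2.4168 × 22 ≈ 53.17 → round up to 54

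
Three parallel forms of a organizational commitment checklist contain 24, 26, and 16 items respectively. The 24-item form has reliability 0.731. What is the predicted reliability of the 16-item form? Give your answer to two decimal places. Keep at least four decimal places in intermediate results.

0.64

Only the ratio of lengths matters: n = 16/24 = 0.6667
r_{16} = n·r / (1 + (n − 1)·r) = 0.4874 / 0.7564 ≈ 0.6444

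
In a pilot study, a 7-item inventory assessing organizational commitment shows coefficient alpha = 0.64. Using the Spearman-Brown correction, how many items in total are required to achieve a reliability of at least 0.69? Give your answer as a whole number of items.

Rearranging the Spearman-Brown formula for n,
n = r*(1 − r) / [ r (1 − r*) ]
n = 0.69 × (1 − 0.64) / [ 0.64 × (1 − 0.69) ]
  = 0.2484 / 0.1984 = 1.2520
So the test needs 1.2520 × 7 ≈ 8.76 items; rounding up, 9.

9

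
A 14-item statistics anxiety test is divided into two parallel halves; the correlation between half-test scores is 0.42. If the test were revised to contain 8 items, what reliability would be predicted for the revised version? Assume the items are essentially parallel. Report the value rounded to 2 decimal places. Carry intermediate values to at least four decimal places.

0.45

Full-test reliability from the split-half r: r_full = 2(0.42)/(1 + 0.42) = 0.5915
Length factor from 14 to 8 items: n = 8/14 = 0.5714
r_new = n·r_full / (1 + (n − 1)·r_full) = 0.3380 / 0.7465 ≈ 0.4528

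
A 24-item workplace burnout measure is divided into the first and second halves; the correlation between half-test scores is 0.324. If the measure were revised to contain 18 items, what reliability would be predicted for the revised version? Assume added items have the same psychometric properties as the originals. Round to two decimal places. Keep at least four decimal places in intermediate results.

First correct the split-half correlation to full-test reliability: r_full = 2 × 0.324 / (1 + 0.324) ≈ 0.4894
Length factor from 24 to 18 items: n = 18/24 = 0.7500
r_new = n·r_full / (1 + (n − 1)·r_full) = 0.3670 / 0.8777 ≈ 0.4181

0.42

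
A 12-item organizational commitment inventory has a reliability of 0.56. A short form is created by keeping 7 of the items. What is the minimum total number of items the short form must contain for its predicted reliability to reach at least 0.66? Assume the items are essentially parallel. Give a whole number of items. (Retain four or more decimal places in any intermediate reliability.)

19

Short-form reliability: n = 7/12 = 0.5833; r_7 = n·r/(1+(n−1)r) ≈ 0.4261
Then solve for n' with r_old = 0.4261, r_target = 0.66: n' = 0.66(1 − 0.4261)/[0.4261(1 − 0.66)] = 2.6145
Items = 2.6145 × 7 ≈ 18.30 → 19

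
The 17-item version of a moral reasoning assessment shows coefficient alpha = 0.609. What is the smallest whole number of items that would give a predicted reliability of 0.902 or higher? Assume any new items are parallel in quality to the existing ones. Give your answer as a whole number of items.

101

Spearman-Brown solved for the length factor n:
n = r_target (1 − r_old) / [ r_old (1 − r_target) ]
n = [0.902 × 0.391] / [0.609 × 0.098]
n = 0.352682 / 0.059682 ≈ 5.9094
So the test needs 5.9094 × 17 ≈ 100.46 items; rounding up, 101.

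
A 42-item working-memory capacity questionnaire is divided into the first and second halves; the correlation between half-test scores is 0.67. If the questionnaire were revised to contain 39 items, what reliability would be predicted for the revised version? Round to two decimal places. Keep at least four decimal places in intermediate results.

0.79

Spearman-Brown correction (n = 2): r_full = 2·0.67/(1 + 0.67) = 0.8024
Then adjust to 39 items: n = 39/42 = 0.9286
r_new = n·r_full / (1 + (n − 1)·r_full) = 0.7451 / 0.9427 ≈ 0.7904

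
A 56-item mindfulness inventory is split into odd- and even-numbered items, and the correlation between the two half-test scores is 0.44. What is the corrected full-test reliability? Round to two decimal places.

0.61

Each half is half the length of the full test, so the full test is n = 2 times a half.
r_full = 2r_hh / (1 + r_hh) = 2 × 0.44 / (1 + 0.44)
       = 0.8800 / 1.4400 = 0.6111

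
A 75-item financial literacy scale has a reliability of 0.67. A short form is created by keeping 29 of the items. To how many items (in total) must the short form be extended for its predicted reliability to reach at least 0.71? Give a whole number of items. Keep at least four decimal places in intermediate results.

91

Short-form reliability: n = 29/75 = 0.3867; r_29 = n·r/(1+(n−1)r) ≈ 0.4398
Length factor from the short form to reach 0.71: n' = 0.71(1 − 0.4398) / [0.4398(1 − 0.71)] ≈ 3.1185
Total items = 3.1185 × 29 = 90.44, rounded up to 91.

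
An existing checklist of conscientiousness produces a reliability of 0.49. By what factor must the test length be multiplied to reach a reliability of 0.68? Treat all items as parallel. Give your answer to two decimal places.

Invert Spearman-Brown to solve for n:
n = r_target (1 − r_old) / [ r_old (1 − r_target) ]
n = 0.68(1 − 0.49) / [0.49(1 − 0.68)]
n = 0.3468 / 0.1568 ≈ 2.2117

2.21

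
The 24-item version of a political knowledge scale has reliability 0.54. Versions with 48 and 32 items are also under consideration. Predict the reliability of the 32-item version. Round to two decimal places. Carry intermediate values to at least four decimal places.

Only the ratio of lengths matters: n = 32/24 = 1.3333
r_{32} = n·r / (1 + (n − 1)·r) = 0.7200 / 1.1800 ≈ 0.6102

0.61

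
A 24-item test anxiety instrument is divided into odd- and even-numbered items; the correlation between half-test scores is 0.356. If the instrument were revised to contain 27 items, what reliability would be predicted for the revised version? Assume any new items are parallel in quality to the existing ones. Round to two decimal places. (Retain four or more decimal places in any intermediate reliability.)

First correct the split-half correlation to full-test reliability: r_full = 2 × 0.356 / (1 + 0.356) ≈ 0.5251
Then adjust to 27 items: n = 27/24 = 1.1250
r_new = n·r_full / (1 + (n − 1)·r_full) = 0.5907 / 1.0656 ≈ 0.5543

0.55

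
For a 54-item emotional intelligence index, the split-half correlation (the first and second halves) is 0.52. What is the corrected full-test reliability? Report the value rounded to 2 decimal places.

0.68

r_full = 2r_hh / (1 + r_hh) = 2 × 0.52 / (1 + 0.52)
r_full = 1.0400 / 1.5200 ≈ 0.6842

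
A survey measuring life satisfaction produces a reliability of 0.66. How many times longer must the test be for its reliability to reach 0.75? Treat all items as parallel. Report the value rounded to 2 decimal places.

1.55

Invert Spearman-Brown to solve for n:
n = r*(1 − r) / [ r (1 − r*) ]
n = [0.75 × 0.34] / [0.66 × 0.25]
n = 0.2550 / 0.1650 ≈ 1.5455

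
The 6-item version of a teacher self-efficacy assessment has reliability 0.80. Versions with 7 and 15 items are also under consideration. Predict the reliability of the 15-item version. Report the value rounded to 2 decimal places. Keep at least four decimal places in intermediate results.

Only the ratio of lengths matters: n = 15/6 = 2.5000
r_{15} = n·r / (1 + (n − 1)·r) = 2.0000 / 2.2000 ≈ 0.9091

0.91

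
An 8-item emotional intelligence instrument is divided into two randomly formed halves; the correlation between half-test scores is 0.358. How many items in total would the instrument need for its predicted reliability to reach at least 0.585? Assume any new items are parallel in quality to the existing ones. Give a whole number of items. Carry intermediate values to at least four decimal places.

11

r_full = 2(0.358)/(1 + 0.358) = 0.5272
n = r_tgt(1 − r_full) / [r_full(1 − r_tgt)] = 0.585 × 0.4728 / (0.5272 × 0.415) ≈ 1.2642
Items = 1.2642 × 8 ≈ 10.11 → 11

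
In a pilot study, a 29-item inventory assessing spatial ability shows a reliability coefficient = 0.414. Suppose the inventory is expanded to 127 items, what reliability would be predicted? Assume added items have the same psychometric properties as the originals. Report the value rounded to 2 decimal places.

Length ratio n = 127/29 = 4.3793
Apply the Spearman-Brown prophecy formula, r' = nr / [1 + (n − 1)r]:
r_new = 4.3793·0.414 / [1 + (4.3793 − 1)·0.414]
r_new = 1.8130 / 2.3990 ≈ 0.7557

0.76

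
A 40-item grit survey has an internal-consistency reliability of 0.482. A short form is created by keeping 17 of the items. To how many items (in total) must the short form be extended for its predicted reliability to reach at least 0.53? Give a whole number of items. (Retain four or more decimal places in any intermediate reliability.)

49

Short-form reliability: n = 17/40 = 0.4250; r_17 = n·r/(1+(n−1)r) ≈ 0.2834
Length factor from the short form to reach 0.53: n' = 0.53(1 − 0.2834) / [0.2834(1 − 0.53)] ≈ 2.8514
Total items = 2.8514 × 17 = 48.47, rounded up to 49.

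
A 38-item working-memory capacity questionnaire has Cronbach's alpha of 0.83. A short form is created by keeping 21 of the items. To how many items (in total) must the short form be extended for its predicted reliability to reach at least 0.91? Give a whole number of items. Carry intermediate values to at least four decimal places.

79

First, r for the 21-item form: n = 21/38 = 0.5526, so r_21 = 0.5526·0.83/(1 + (0.5526 − 1)·0.83) = 0.7296
Length factor from the short form to reach 0.91: n' = 0.91(1 − 0.7296) / [0.7296(1 − 0.91)] ≈ 3.7473
Total items = 3.7473 × 21 = 78.69, rounded up to 79.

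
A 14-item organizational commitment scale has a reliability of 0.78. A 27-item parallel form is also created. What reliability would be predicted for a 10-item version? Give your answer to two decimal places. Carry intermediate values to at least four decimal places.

0.72

The 27-item form is not needed; work directly from the 14-item form with n = 10/14 = 0.7143.
r_{10} = n·r / (1 + (n − 1)·r) = 0.5572 / 0.7772 ≈ 0.7169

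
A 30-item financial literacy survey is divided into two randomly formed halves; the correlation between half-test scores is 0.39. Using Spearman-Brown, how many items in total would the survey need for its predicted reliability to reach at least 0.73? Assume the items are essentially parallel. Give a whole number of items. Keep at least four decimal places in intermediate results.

64

Corrected full-test reliability: r_full = 2 × 0.39 / (1 + 0.39) ≈ 0.5612
Solve Spearman-Brown for n: n = 0.73(1 − 0.5612) / [0.5612(1 − 0.73)] = 2.1140
Required items = 2.1140 × 30 = 63.42, so 64 items.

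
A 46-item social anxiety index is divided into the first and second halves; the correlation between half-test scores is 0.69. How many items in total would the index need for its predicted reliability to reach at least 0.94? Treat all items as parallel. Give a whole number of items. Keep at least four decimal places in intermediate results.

Corrected full-test reliability: r_full = 2 × 0.69 / (1 + 0.69) ≈ 0.8166
n = r_tgt(1 − r_full) / [r_full(1 − r_tgt)] = 0.94 × 0.1834 / (0.8166 × 0.06) ≈ 3.5186
Required items = 3.5186 × 46 = 161.86, so 162 items.

162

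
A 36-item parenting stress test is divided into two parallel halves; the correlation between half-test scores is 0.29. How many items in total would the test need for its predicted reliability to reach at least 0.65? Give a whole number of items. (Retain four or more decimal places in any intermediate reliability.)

82

Corrected full-test reliability: r_full = 2 × 0.29 / (1 + 0.29) ≈ 0.4496
n = r_tgt(1 − r_full) / [r_full(1 − r_tgt)] = 0.65 × 0.5504 / (0.4496 × 0.35) ≈ 2.2735
Required items = 2.2735 × 36 = 81.85, so 82 items.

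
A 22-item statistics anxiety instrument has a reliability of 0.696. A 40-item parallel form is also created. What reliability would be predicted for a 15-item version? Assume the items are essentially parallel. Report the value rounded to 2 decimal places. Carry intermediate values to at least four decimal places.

Only the ratio of lengths matters: n = 15/22 = 0.6818
r_{15} = n·r / (1 + (n − 1)·r) = 0.4745 / 0.7785 ≈ 0.6095

0.61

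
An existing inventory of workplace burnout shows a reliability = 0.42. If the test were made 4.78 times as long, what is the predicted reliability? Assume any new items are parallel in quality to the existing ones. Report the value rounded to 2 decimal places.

Apply the Spearman-Brown prophecy formula, r' = nr / [1 + (n − 1)r]:
r_new = (4.78 × 0.42) / (1 + (4.78 − 1) × 0.42)
r_new = 2.0076 / 2.5876 ≈ 0.7759

0.78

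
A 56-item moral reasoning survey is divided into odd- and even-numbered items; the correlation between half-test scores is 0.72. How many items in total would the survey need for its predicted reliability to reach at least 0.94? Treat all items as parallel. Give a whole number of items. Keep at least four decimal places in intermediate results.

171

r_full = 2(0.72)/(1 + 0.72) = 0.8372
Solve Spearman-Brown for n: n = 0.94(1 − 0.8372) / [0.8372(1 − 0.94)] = 3.0465
Required items = 3.0465 × 56 = 170.60, so 171 items.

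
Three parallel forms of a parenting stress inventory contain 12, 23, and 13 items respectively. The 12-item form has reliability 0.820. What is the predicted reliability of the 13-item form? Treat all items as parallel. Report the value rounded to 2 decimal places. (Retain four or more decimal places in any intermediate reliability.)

Only the ratio of lengths matters: n = 13/12 = 1.0833
r_{13} = n·r / (1 + (n − 1)·r) = 0.8883 / 1.0683 ≈ 0.8315

0.83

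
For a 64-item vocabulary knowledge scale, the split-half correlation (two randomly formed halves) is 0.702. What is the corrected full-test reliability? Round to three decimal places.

0.825

Apply the Spearman-Brown correction with n = 2:
r_full = 2r_hh / (1 + r_hh) = 2 × 0.702 / (1 + 0.702)
       = 1.4040 / 1.7020 = 0.8249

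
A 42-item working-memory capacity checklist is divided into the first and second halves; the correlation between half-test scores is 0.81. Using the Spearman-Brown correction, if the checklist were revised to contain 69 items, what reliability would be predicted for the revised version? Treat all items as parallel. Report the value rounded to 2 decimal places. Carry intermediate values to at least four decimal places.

First correct the split-half correlation to full-test reliability: r_full = 2 × 0.81 / (1 + 0.81) ≈ 0.8950
Then adjust to 69 items: n = 69/42 = 1.6429
r_new = n·r_full / (1 + (n − 1)·r_full) = 1.4704 / 1.5754 ≈ 0.9334

0.93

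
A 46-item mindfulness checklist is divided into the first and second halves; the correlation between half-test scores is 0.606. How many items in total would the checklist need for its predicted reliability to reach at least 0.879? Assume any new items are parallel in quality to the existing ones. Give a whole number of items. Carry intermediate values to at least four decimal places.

r_full = 2(0.606)/(1 + 0.606) = 0.7547
n = r_tgt(1 − r_full) / [r_full(1 − r_tgt)] = 0.879 × 0.2453 / (0.7547 × 0.121) ≈ 2.3612
Items = 2.3612 × 46 ≈ 108.62 → 109

109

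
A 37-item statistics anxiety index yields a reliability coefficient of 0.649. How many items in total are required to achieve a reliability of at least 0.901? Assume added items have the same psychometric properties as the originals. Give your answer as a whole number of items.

183

Rearranging the Spearman-Brown formula for n,
n = r*(1 − r) / [ r (1 − r*) ]
n = [0.901 × 0.351] / [0.649 × 0.099]
n = 0.316251 / 0.064251 ≈ 4.9221
So the test needs 4.9221 × 37 ≈ 182.12 items; rounding up, 183.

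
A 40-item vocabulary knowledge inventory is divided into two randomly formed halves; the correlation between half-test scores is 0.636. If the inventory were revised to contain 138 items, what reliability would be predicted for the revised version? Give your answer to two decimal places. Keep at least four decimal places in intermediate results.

Full-test reliability from the split-half r: r_full = 2(0.636)/(1 + 0.636) = 0.7775
Then adjust to 138 items: n = 138/40 = 3.4500
r_new = n·r_full / (1 + (n − 1)·r_full) = 2.6824 / 2.9049 ≈ 0.9234

0.92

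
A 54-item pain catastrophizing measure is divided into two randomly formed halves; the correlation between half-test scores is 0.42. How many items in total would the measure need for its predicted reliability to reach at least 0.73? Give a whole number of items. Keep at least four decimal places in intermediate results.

Corrected full-test reliability: r_full = 2 × 0.42 / (1 + 0.42) ≈ 0.5915
Solve Spearman-Brown for n: n = 0.73(1 − 0.5915) / [0.5915(1 − 0.73)] = 1.8672
Items = 1.8672 × 54 ≈ 100.83 → 101

101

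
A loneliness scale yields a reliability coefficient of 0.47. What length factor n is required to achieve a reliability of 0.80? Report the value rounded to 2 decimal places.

4.51

Invert Spearman-Brown to solve for n:
n = r_target (1 − r_old) / [ r_old (1 − r_target) ]
n = 0.80(1 − 0.47) / [0.47(1 − 0.80)]
n = 0.4240 / 0.0940 ≈ 4.5106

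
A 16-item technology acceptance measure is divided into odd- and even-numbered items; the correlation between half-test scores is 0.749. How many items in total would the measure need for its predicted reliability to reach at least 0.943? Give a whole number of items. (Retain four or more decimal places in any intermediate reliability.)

r_full = 2(0.749)/(1 + 0.749) = 0.8565
n = r_tgt(1 − r_full) / [r_full(1 − r_tgt)] = 0.943 × 0.1435 / (0.8565 × 0.057) ≈ 2.7718
Items = 2.7718 × 16 ≈ 44.35 → 45

45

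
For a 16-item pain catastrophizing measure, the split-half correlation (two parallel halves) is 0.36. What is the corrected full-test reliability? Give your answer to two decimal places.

0.53

Apply the Spearman-Brown correction with n = 2:
r_full = 2(0.36) / (1 + 0.36)
       = 0.7200 / 1.3600 = 0.5294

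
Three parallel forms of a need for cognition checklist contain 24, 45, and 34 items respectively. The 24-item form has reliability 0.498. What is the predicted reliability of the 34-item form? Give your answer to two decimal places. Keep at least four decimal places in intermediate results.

0.58

Only the ratio of lengths matters: n = 34/24 = 1.4167
r_{34} = n·r / (1 + (n − 1)·r) = 0.7055 / 1.2075 ≈ 0.5843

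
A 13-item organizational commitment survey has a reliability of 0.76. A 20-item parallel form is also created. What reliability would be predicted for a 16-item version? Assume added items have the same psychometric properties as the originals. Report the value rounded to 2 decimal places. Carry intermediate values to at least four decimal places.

0.80

The 20-item form is not needed; work directly from the 13-item form with n = 16/13 = 1.2308.
r_{16} = n·r / (1 + (n − 1)·r) = 0.9354 / 1.1754 ≈ 0.7958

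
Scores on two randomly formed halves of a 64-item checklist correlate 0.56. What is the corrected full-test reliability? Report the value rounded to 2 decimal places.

0.72

r_full = 2r_hh / (1 + r_hh) = 2 × 0.56 / (1 + 0.56)
r_full = 1.1200 / 1.5600 ≈ 0.7179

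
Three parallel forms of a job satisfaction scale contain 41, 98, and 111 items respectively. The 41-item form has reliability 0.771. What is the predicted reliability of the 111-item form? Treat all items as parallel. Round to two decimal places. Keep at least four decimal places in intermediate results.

The 98-item form is not needed; work directly from the 41-item form with n = 111/41 = 2.7073.
r_{111} = n·r / (1 + (n − 1)·r) = 2.0873 / 2.3163 ≈ 0.9011

0.90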